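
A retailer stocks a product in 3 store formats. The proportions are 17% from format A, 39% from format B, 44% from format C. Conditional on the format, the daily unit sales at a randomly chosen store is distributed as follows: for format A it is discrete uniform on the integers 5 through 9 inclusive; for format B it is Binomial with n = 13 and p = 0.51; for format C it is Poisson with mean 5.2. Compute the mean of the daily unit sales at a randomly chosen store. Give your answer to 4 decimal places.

Component means — A: 7; B: 6.63; C: 5.2.
E[X] = 0.17·7 + 0.39·6.63 + 0.44·5.2 = 6.0637.

6.0637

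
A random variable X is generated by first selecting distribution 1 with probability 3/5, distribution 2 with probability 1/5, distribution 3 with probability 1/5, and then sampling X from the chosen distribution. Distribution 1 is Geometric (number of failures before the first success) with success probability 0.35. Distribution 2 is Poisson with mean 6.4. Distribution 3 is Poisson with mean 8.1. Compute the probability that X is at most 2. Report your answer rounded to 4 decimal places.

Conditional on each component, P(X ≤ 2): 1: 0.725375; 2: 0.0463242; 3: 0.0127198.
By total probability, P(X ≤ 2) = 0.6·0.725375 + 0.2·0.0463242 + 0.2·0.0127198 = 0.447034.

0.4470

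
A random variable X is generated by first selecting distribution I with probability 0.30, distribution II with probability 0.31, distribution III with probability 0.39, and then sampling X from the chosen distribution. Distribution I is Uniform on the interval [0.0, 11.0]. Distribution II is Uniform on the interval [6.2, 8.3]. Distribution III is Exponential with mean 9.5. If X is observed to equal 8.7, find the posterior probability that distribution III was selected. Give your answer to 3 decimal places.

0.376

Likelihoods f(8.7 | ·): I: 0.0909091; II: 0; III: 0.0421264.
Posterior ∝ prior × likelihood. Numerator for III: 0.39·0.0421264 = 0.0164293.
Normalizing constant: 0.3·0.0909091 + 0.31·0 + 0.39·0.0421264 = 0.043702.
P(III | observation) = 0.0164293 / 0.043702 = 0.375939.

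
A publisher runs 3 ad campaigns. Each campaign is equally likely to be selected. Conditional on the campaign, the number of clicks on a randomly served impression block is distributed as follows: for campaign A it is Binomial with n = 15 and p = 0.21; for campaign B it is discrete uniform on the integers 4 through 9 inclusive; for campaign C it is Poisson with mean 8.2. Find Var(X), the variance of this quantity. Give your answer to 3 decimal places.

8.937

Per component, A: μ=3.15, E[X²]=12.411; B: μ=6.5, E[X²]=45.1667; C: μ=8.2, E[X²]=75.44.
E[X] = 0.333333·3.15 + 0.333333·6.5 + 0.333333·8.2 = 5.95.
E[X²] = 0.333333·12.411 + 0.333333·45.1667 + 0.333333·75.44 = 44.3392.
Var(X) = E[X²] − (E[X])² = 44.3392 − 35.4025 = 8.93672.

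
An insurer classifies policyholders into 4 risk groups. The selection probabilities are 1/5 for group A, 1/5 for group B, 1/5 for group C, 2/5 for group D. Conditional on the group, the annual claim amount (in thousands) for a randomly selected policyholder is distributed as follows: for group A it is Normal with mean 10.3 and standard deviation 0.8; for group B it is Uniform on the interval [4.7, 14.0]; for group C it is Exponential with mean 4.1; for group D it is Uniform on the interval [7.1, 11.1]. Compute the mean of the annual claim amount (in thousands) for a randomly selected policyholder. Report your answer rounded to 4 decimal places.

Component means — A: 10.3; B: 9.35; C: 4.1; D: 9.1.
E[X] = 0.2·10.3 + 0.2·9.35 + 0.2·4.1 + 0.4·9.1 = 8.39.

8.3900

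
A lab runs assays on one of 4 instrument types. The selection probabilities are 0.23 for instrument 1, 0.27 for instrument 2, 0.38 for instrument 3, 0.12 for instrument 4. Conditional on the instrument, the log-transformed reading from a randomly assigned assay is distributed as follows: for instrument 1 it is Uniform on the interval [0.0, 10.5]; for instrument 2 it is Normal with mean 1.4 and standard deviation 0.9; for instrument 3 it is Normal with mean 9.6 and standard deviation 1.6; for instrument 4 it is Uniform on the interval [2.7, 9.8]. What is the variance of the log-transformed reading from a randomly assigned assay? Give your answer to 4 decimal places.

Per component, 1: μ=5.25, E[X²]=36.75; 2: μ=1.4, E[X²]=2.77; 3: μ=9.6, E[X²]=94.72; 4: μ=6.25, E[X²]=43.2633.
E[X] = 0.23·5.25 + 0.27·1.4 + 0.38·9.6 + 0.12·6.25 = 5.9835.
E[X²] = 0.23·36.75 + 0.27·2.77 + 0.38·94.72 + 0.12·43.2633 = 50.3856.
Var(X) = E[X²] − (E[X])² = 50.3856 − 35.8023 = 14.5833.

14.5833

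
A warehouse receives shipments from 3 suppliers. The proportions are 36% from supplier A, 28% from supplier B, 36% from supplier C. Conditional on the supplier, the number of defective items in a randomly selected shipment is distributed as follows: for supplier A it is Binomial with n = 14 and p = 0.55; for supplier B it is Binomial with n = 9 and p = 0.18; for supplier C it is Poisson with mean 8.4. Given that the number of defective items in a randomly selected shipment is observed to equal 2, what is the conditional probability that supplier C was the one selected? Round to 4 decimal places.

Likelihoods P(X=2 | ·): A: 0.00189809; B: 0.290767; C: 0.00793332.
Posterior ∝ prior × likelihood. Numerator for C: 0.36·0.00793332 = 0.00285599.
Normalizing constant: 0.36·0.00189809 + 0.28·0.290767 + 0.36·0.00793332 = 0.0849539.
P(C | observation) = 0.00285599 / 0.0849539 = 0.0336182.

0.0336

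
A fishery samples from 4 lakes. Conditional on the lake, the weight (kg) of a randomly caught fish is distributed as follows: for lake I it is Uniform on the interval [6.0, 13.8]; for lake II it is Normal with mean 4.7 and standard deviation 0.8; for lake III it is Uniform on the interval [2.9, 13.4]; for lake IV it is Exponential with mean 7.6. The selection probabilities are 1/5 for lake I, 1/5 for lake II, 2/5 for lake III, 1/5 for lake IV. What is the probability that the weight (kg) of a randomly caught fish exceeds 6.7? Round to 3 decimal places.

Conditional on each lake, P(X > 6.7): I: 0.910256; II: 0.00620967; III: 0.638095; IV: 0.414129.
By total probability, P(X > 6.7) = 0.2·0.910256 + 0.2·0.00620967 + 0.4·0.638095 + 0.2·0.414129 = 0.521357.

0.521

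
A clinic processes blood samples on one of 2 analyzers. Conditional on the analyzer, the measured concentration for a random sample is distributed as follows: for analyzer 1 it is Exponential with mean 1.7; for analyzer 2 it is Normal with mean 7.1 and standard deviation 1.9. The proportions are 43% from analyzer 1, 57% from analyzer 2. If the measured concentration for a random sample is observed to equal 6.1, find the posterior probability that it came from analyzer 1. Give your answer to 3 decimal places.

0.063

Likelihoods f(6.1 | ·): 1: 0.016263; 2: 0.182812.
Posterior ∝ prior × likelihood. Numerator for 1: 0.43·0.016263 = 0.00699308.
Normalizing constant: 0.43·0.016263 + 0.57·0.182812 = 0.111196.
P(1 | observation) = 0.00699308 / 0.111196 = 0.0628897.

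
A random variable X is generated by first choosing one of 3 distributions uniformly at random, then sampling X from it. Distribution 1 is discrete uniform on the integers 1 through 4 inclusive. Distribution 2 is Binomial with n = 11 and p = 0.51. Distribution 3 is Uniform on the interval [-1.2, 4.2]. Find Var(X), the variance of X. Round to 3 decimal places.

Per component, 1: μ=2.5, E[X²]=7.5; 2: μ=5.61, E[X²]=34.221; 3: μ=1.5, E[X²]=4.68.
E[X] = 0.333333·2.5 + 0.333333·5.61 + 0.333333·1.5 = 3.20333.
E[X²] = 0.333333·7.5 + 0.333333·34.221 + 0.333333·4.68 = 15.467.
Var(X) = E[X²] − (E[X])² = 15.467 − 10.2613 = 5.20566.

5.206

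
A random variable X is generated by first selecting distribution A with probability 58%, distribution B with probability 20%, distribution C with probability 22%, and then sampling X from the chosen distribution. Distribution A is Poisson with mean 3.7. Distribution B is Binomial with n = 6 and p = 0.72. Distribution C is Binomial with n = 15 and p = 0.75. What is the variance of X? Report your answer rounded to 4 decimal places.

12.4379

Per component, A: μ=3.7, E[X²]=17.39; B: μ=4.32, E[X²]=19.872; C: μ=11.25, E[X²]=129.375.
E[X] = 0.58·3.7 + 0.2·4.32 + 0.22·11.25 = 5.485.
E[X²] = 0.58·17.39 + 0.2·19.872 + 0.22·129.375 = 42.5231.
Var(X) = E[X²] − (E[X])² = 42.5231 − 30.0852 = 12.4379.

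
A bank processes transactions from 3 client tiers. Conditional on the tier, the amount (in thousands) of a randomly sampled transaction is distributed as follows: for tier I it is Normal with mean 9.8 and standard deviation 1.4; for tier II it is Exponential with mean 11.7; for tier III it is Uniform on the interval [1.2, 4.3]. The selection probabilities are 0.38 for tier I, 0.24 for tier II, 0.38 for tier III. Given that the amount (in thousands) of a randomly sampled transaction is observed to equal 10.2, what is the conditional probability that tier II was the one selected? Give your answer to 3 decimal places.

0.076

Likelihoods f(10.2 | ·): I: 0.273562; II: 0.0357436; III: 0.
Posterior ∝ prior × likelihood. Numerator for II: 0.24·0.0357436 = 0.00857847.
Normalizing constant: 0.38·0.273562 + 0.24·0.0357436 + 0.38·0 = 0.112532.
P(II | observation) = 0.00857847 / 0.112532 = 0.0762313.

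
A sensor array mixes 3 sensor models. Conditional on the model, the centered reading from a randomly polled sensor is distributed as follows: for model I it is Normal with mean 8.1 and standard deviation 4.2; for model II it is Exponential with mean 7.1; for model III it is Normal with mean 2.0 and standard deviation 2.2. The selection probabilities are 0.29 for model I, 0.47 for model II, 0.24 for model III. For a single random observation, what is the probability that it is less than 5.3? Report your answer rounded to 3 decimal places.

0.544

Conditional on each model, P(X < 5.3): I: 0.252493; II: 0.525967; III: 0.933193.
By total probability, P(X < 5.3) = 0.29·0.252493 + 0.47·0.525967 + 0.24·0.933193 = 0.544394.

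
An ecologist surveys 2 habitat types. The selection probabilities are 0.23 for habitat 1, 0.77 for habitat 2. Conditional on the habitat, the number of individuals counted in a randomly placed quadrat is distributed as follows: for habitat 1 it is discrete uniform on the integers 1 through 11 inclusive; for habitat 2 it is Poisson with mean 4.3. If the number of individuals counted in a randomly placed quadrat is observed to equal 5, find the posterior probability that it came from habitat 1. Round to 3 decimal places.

Likelihoods P(X=5 | ·): 1: 0.0909091; 2: 0.166224.
Posterior ∝ prior × likelihood. Numerator for 1: 0.23·0.0909091 = 0.0209091.
Normalizing constant: 0.23·0.0909091 + 0.77·0.166224 = 0.148902.
P(1 | observation) = 0.0209091 / 0.148902 = 0.140422.

0.140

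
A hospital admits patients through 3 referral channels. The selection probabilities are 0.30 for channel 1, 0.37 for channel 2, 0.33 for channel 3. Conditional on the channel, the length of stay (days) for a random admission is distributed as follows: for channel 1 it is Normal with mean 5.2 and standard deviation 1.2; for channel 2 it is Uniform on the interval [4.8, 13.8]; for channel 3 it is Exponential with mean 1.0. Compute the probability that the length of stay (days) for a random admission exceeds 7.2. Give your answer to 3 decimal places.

Conditional on each channel, P(X > 7.2): 1: 0.0477904; 2: 0.733333; 3: 0.000746586.
By total probability, P(X > 7.2) = 0.3·0.0477904 + 0.37·0.733333 + 0.33·0.000746586 = 0.285917.

0.286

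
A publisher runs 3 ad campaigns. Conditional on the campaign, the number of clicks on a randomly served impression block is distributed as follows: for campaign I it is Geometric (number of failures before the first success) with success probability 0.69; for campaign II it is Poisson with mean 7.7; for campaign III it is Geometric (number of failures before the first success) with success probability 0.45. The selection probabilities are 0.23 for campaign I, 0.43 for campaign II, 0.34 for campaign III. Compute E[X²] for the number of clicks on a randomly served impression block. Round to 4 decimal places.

30.4332

For each component E[X²] = Var + (mean)², giving I: 0.852972; II: 66.99; III: 4.20988.
Overall E[X²] = 0.23·0.852972 + 0.43·66.99 + 0.34·4.20988 = 30.4332.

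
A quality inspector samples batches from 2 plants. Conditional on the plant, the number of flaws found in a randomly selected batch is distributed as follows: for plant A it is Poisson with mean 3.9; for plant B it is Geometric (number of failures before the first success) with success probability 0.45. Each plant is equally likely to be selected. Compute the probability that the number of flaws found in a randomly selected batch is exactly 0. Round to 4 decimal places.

0.2351

Conditional on each plant, P(X = 0): A: 0.0202419; B: 0.45.
By total probability, P(X = 0) = 0.5·0.0202419 + 0.5·0.45 = 0.235121.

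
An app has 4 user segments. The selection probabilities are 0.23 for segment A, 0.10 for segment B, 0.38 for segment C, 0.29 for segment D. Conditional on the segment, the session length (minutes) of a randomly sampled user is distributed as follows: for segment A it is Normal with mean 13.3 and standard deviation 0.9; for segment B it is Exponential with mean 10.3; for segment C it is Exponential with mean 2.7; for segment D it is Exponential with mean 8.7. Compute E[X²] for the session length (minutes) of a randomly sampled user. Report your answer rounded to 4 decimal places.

111.5296

For each component E[X²] = Var + (mean)², giving A: 177.7; B: 212.18; C: 14.58; D: 151.38.
Overall E[X²] = 0.23·177.7 + 0.1·212.18 + 0.38·14.58 + 0.29·151.38 = 111.53.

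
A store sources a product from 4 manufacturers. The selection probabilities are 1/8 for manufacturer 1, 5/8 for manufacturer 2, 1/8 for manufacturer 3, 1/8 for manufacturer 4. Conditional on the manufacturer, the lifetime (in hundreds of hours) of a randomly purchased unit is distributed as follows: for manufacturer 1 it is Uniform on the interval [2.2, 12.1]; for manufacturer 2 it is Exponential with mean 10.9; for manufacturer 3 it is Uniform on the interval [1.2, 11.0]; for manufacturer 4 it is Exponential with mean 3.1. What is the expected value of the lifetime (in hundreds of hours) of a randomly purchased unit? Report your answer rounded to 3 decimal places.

Component means — 1: 7.15; 2: 10.9; 3: 6.1; 4: 3.1.
E[X] = 0.125·7.15 + 0.625·10.9 + 0.125·6.1 + 0.125·3.1 = 8.85625.

8.856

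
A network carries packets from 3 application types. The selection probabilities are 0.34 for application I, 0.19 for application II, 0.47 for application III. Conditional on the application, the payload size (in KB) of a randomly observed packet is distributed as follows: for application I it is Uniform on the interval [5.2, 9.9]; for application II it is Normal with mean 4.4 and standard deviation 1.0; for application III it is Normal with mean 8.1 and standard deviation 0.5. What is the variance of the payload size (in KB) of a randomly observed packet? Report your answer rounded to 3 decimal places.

2.845

Per component, I: μ=7.55, E[X²]=58.8433; II: μ=4.4, E[X²]=20.36; III: μ=8.1, E[X²]=65.86.
E[X] = 0.34·7.55 + 0.19·4.4 + 0.47·8.1 = 7.21.
E[X²] = 0.34·58.8433 + 0.19·20.36 + 0.47·65.86 = 54.8293.
Var(X) = E[X²] − (E[X])² = 54.8293 − 51.9841 = 2.84523.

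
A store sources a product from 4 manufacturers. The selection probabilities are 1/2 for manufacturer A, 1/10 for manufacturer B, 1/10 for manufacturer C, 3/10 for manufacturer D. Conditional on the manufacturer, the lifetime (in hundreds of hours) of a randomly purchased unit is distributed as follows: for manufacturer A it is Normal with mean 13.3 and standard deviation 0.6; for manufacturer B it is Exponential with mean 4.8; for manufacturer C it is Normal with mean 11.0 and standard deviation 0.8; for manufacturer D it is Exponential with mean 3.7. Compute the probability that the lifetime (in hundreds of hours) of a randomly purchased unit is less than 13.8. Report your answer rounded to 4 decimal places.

Conditional on each manufacturer, P(X < 13.8): A: 0.797672; B: 0.943584; C: 0.999767; D: 0.976001.
By total probability, P(X < 13.8) = 0.5·0.797672 + 0.1·0.943584 + 0.1·0.999767 + 0.3·0.976001 = 0.885971.

0.8860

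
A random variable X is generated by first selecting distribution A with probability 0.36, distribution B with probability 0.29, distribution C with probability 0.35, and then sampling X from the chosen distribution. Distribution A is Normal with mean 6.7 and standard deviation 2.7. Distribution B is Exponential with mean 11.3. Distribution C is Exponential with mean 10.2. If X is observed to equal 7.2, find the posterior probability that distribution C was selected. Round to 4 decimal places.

0.2046

Likelihoods f(7.2 | ·): A: 0.145244; B: 0.0467954; C: 0.0483993.
Posterior ∝ prior × likelihood. Numerator for C: 0.35·0.0483993 = 0.0169398.
Normalizing constant: 0.36·0.145244 + 0.29·0.0467954 + 0.35·0.0483993 = 0.0827984.
P(C | observation) = 0.0169398 / 0.0827984 = 0.20459.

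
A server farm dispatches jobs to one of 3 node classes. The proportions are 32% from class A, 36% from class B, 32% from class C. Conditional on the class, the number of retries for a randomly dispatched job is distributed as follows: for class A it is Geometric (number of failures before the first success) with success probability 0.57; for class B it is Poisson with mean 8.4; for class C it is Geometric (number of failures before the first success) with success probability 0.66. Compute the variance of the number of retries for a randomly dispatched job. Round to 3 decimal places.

17.599

Per component, A: μ=0.754386, E[X²]=1.89258; B: μ=8.4, E[X²]=78.96; C: μ=0.515152, E[X²]=1.04591.
E[X] = 0.32·0.754386 + 0.36·8.4 + 0.32·0.515152 = 3.43025.
E[X²] = 0.32·1.89258 + 0.36·78.96 + 0.32·1.04591 = 29.3659.
Var(X) = E[X²] − (E[X])² = 29.3659 − 11.7666 = 17.5993.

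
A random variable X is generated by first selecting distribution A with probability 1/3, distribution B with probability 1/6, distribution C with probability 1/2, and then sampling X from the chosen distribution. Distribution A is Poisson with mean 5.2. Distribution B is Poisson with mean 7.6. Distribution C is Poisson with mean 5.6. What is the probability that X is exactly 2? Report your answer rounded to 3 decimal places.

Conditional on each component, P(X = 2): A: 0.074584; B: 0.014453; C: 0.0579825.
By total probability, P(X = 2) = 0.333333·0.074584 + 0.166667·0.014453 + 0.5·0.0579825 = 0.0562614.

0.056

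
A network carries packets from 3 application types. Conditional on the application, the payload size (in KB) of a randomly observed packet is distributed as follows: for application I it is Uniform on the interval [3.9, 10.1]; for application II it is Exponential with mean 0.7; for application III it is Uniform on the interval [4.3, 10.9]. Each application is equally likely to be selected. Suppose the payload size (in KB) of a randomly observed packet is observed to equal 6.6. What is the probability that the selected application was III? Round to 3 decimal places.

Likelihoods f(6.6 | ·): I: 0.16129; II: 0.000114849; III: 0.151515.
Posterior ∝ prior × likelihood. Numerator for III: 0.333333·0.151515 = 0.0505051.
Normalizing constant: 0.333333·0.16129 + 0.333333·0.000114849 + 0.333333·0.151515 = 0.104307.
P(III | observation) = 0.0505051 / 0.104307 = 0.484197.

0.484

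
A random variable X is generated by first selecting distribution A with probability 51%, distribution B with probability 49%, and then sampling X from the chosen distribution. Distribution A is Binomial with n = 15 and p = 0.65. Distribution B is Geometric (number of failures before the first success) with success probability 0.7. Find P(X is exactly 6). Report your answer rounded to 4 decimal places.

Conditional on each component, P(X = 6): A: 0.0297507; B: 0.0005103.
By total probability, P(X = 6) = 0.51·0.0297507 + 0.49·0.0005103 = 0.0154229.

0.0154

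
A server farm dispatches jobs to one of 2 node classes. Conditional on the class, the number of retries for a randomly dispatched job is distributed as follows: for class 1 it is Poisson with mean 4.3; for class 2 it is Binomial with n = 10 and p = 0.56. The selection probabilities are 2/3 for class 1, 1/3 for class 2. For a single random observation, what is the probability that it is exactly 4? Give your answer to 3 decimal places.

0.179

Conditional on each class, P(X = 4): 1: 0.193284; 2: 0.149861.
By total probability, P(X = 4) = 0.666667·0.193284 + 0.333333·0.149861 = 0.17881.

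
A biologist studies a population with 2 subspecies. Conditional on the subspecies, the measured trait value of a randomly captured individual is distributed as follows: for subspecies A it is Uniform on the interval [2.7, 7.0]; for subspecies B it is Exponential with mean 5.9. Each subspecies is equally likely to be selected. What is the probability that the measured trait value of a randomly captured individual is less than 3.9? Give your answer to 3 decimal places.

0.381

Conditional on each subspecies, P(X < 3.9): A: 0.27907; B: 0.483674.
By total probability, P(X < 3.9) = 0.5·0.27907 + 0.5·0.483674 = 0.381372.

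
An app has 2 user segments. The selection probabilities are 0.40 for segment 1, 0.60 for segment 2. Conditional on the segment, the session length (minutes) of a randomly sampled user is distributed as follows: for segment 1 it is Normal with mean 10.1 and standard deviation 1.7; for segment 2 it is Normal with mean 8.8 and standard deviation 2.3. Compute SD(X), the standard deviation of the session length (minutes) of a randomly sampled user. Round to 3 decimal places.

2.176

Per component, 1: μ=10.1, E[X²]=104.9; 2: μ=8.8, E[X²]=82.73.
E[X] = 0.4·10.1 + 0.6·8.8 = 9.32.
E[X²] = 0.4·104.9 + 0.6·82.73 = 91.598.
Var(X) = E[X²] − (E[X])² = 91.598 − 86.8624 = 4.7356.
SD(X) = √4.7356 = 2.17614.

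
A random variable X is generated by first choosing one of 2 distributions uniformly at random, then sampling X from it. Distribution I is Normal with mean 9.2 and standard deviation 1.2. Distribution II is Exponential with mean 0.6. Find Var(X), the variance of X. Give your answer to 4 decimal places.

Per component, I: μ=9.2, E[X²]=86.08; II: μ=0.6, E[X²]=0.72.
E[X] = 0.5·9.2 + 0.5·0.6 = 4.9.
E[X²] = 0.5·86.08 + 0.5·0.72 = 43.4.
Var(X) = E[X²] − (E[X])² = 43.4 − 24.01 = 19.39.

19.3900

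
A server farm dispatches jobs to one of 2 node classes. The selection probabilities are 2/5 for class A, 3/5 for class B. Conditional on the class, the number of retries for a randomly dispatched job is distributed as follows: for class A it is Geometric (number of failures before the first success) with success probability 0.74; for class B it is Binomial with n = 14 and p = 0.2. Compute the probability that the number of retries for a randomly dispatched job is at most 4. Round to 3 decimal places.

0.922

Conditional on each class, P(X ≤ 4): A: 0.998812; B: 0.87016.
By total probability, P(X ≤ 4) = 0.4·0.998812 + 0.6·0.87016 = 0.921621.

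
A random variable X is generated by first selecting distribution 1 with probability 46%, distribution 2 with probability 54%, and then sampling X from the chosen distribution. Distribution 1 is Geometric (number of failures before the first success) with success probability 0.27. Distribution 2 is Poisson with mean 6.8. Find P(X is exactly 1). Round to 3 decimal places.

Conditional on each component, P(X = 1): 1: 0.1971; 2: 0.00757367.
By total probability, P(X = 1) = 0.46·0.1971 + 0.54·0.00757367 = 0.0947558.

0.095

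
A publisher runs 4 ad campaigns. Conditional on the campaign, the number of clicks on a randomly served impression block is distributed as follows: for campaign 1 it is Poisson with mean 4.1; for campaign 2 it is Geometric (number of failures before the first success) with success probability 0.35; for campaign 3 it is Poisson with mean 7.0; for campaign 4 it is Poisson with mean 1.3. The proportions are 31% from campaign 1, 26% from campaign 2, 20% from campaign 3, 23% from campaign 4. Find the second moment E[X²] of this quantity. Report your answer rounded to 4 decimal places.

20.6461

For each component E[X²] = Var + (mean)², giving 1: 20.91; 2: 8.7551; 3: 56; 4: 2.99.
Overall E[X²] = 0.31·20.91 + 0.26·8.7551 + 0.2·56 + 0.23·2.99 = 20.6461.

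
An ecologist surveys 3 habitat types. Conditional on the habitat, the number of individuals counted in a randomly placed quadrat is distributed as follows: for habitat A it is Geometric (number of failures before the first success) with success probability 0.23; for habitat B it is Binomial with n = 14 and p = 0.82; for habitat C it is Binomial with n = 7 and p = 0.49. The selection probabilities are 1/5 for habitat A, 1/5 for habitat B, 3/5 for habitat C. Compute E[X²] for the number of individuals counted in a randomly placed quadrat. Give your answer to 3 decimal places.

For each component E[X²] = Var + (mean)², giving A: 25.7637; B: 133.857; C: 13.5142.
Overall E[X²] = 0.2·25.7637 + 0.2·133.857 + 0.6·13.5142 = 40.0326.

40.033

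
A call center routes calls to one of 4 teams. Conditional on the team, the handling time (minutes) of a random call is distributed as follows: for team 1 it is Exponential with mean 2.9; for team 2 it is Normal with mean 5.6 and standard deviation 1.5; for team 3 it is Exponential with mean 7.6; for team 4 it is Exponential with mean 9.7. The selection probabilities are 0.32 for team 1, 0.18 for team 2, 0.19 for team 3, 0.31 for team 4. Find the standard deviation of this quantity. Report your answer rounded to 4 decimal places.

7.1360

Per component, 1: μ=2.9, E[X²]=16.82; 2: μ=5.6, E[X²]=33.61; 3: μ=7.6, E[X²]=115.52; 4: μ=9.7, E[X²]=188.18.
E[X] = 0.32·2.9 + 0.18·5.6 + 0.19·7.6 + 0.31·9.7 = 6.387.
E[X²] = 0.32·16.82 + 0.18·33.61 + 0.19·115.52 + 0.31·188.18 = 91.7168.
Var(X) = E[X²] − (E[X])² = 91.7168 − 40.7938 = 50.923.
SD(X) = √50.923 = 7.13604.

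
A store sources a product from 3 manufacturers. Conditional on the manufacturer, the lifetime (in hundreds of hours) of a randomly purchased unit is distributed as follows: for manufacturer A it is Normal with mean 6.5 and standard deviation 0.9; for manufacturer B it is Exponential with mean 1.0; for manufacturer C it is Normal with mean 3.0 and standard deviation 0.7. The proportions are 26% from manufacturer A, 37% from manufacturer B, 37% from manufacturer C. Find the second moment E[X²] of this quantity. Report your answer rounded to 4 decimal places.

15.4469

For each component E[X²] = Var + (mean)², giving A: 43.06; B: 2; C: 9.49.
Overall E[X²] = 0.26·43.06 + 0.37·2 + 0.37·9.49 = 15.4469.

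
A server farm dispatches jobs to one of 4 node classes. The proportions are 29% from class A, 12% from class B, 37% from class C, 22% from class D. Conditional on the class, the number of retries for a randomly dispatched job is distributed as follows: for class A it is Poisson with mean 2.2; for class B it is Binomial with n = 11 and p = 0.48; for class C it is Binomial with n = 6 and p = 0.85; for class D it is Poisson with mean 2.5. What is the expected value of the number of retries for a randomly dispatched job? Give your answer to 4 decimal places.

Component means — A: 2.2; B: 5.28; C: 5.1; D: 2.5.
E[X] = 0.29·2.2 + 0.12·5.28 + 0.37·5.1 + 0.22·2.5 = 3.7086.

3.7086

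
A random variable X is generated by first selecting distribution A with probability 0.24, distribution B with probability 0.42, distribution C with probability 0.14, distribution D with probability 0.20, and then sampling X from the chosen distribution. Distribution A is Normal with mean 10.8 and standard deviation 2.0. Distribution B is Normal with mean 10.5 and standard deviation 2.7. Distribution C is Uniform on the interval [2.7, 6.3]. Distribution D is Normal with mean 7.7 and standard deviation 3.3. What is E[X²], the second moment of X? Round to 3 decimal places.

95.343

For each component E[X²] = Var + (mean)², giving A: 120.64; B: 117.54; C: 21.33; D: 70.18.
Overall E[X²] = 0.24·120.64 + 0.42·117.54 + 0.14·21.33 + 0.2·70.18 = 95.3426.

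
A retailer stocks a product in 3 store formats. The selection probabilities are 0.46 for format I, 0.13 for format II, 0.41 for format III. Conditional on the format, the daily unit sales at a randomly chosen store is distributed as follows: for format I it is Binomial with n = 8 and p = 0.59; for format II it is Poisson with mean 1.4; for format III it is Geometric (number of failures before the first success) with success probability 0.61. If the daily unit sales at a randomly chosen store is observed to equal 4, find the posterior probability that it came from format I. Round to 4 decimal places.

Likelihoods P(X=4 | ·): I: 0.239685; II: 0.039472; III: 0.014112.
Posterior ∝ prior × likelihood. Numerator for I: 0.46·0.239685 = 0.110255.
Normalizing constant: 0.46·0.239685 + 0.13·0.039472 + 0.41·0.014112 = 0.121173.
P(I | observation) = 0.110255 / 0.121173 = 0.909903.

0.9099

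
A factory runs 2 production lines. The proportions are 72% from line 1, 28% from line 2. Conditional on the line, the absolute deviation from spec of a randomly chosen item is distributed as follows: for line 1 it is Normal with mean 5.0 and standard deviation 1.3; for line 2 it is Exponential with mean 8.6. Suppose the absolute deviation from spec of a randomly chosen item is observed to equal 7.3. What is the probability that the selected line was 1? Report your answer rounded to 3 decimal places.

0.768

Likelihoods f(7.3 | ·): 1: 0.064159; 2: 0.0497572.
Posterior ∝ prior × likelihood. Numerator for 1: 0.72·0.064159 = 0.0461944.
Normalizing constant: 0.72·0.064159 + 0.28·0.0497572 = 0.0601265.
P(1 | observation) = 0.0461944 / 0.0601265 = 0.768288.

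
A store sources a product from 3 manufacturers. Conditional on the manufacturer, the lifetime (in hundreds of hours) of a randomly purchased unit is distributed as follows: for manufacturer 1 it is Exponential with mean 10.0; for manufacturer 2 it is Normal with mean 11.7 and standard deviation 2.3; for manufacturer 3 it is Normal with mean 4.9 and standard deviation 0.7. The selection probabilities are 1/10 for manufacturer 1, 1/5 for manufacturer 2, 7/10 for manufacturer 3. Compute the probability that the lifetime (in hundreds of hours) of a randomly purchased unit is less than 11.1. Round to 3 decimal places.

Conditional on each manufacturer, P(X < 11.1): 1: 0.670441; 2: 0.397097; 3: 1.
By total probability, P(X < 11.1) = 0.1·0.670441 + 0.2·0.397097 + 0.7·1 = 0.846463.

0.846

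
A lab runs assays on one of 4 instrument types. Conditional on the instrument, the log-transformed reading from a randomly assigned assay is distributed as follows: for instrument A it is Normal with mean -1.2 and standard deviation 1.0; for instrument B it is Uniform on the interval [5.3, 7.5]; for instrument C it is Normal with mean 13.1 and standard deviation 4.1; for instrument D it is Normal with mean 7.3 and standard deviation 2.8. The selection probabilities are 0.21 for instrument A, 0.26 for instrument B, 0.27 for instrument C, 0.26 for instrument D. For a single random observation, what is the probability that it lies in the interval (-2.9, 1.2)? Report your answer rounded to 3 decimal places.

Conditional on each instrument, P(-2.9 < X < 1.2): A: 0.947237; B: 0; C: 0.00180373; D: 0.0145469.
By total probability, P(-2.9 < X < 1.2) = 0.21·0.947237 + 0.26·0 + 0.27·0.00180373 + 0.26·0.0145469 = 0.203189.

0.203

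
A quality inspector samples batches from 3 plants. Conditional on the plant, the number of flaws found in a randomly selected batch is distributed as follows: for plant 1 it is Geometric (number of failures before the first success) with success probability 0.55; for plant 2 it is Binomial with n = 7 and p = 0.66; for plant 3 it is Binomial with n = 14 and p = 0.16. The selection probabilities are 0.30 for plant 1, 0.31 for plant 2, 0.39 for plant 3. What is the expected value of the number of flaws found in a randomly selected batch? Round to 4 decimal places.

2.5513

Component means — 1: 0.818182; 2: 4.62; 3: 2.24.
E[X] = 0.3·0.818182 + 0.31·4.62 + 0.39·2.24 = 2.55125.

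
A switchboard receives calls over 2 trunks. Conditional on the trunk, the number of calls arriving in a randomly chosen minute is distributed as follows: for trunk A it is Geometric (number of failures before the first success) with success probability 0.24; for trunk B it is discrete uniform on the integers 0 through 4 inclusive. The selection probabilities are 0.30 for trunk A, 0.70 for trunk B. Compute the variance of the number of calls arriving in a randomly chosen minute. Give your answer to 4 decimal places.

Per component, A: μ=3.16667, E[X²]=23.2222; B: μ=2, E[X²]=6.
E[X] = 0.3·3.16667 + 0.7·2 = 2.35.
E[X²] = 0.3·23.2222 + 0.7·6 = 11.1667.
Var(X) = E[X²] − (E[X])² = 11.1667 − 5.5225 = 5.64417.

5.6442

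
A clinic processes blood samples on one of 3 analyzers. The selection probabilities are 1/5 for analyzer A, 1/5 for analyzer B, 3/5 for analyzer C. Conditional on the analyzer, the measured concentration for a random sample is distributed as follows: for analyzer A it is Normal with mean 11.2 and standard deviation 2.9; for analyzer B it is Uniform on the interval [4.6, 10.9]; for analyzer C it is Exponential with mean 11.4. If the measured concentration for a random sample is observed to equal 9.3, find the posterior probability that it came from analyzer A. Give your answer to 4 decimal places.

0.2875

Likelihoods f(9.3 | ·): A: 0.110994; B: 0.15873; C: 0.0387974.
Posterior ∝ prior × likelihood. Numerator for A: 0.2·0.110994 = 0.0221989.
Normalizing constant: 0.2·0.110994 + 0.2·0.15873 + 0.6·0.0387974 = 0.0772234.
P(A | observation) = 0.0221989 / 0.0772234 = 0.287464.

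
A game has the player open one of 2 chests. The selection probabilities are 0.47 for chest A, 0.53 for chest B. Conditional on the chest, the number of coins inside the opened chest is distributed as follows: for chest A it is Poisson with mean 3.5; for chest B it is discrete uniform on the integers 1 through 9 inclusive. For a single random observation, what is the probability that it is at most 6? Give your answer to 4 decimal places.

Conditional on each chest, P(X ≤ 6): A: 0.934712; B: 0.666667.
By total probability, P(X ≤ 6) = 0.47·0.934712 + 0.53·0.666667 = 0.792648.

0.7926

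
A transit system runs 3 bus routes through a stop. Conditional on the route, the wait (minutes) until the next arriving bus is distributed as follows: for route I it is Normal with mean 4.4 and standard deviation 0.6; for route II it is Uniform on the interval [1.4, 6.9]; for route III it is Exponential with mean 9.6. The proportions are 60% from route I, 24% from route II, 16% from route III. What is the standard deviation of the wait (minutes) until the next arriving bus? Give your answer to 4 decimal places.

4.3945

Per component, I: μ=4.4, E[X²]=19.72; II: μ=4.15, E[X²]=19.7433; III: μ=9.6, E[X²]=184.32.
E[X] = 0.6·4.4 + 0.24·4.15 + 0.16·9.6 = 5.172.
E[X²] = 0.6·19.72 + 0.24·19.7433 + 0.16·184.32 = 46.0616.
Var(X) = E[X²] − (E[X])² = 46.0616 − 26.7496 = 19.312.
SD(X) = √19.312 = 4.39454.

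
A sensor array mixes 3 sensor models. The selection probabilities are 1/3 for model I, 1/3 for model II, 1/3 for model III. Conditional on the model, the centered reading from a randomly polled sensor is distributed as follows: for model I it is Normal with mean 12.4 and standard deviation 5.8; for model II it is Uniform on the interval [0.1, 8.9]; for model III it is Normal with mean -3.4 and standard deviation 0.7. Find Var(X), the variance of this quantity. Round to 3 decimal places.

55.134

Per component, I: μ=12.4, E[X²]=187.4; II: μ=4.5, E[X²]=26.7033; III: μ=-3.4, E[X²]=12.05.
E[X] = 0.333333·12.4 + 0.333333·4.5 + 0.333333·-3.4 = 4.5.
E[X²] = 0.333333·187.4 + 0.333333·26.7033 + 0.333333·12.05 = 75.3844.
Var(X) = E[X²] − (E[X])² = 75.3844 − 20.25 = 55.1344.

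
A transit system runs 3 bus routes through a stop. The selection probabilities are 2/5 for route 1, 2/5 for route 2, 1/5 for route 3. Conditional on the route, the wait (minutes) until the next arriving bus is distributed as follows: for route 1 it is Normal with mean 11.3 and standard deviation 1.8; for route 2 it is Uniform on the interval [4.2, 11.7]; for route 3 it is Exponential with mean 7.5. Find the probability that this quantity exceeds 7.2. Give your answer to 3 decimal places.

Conditional on each route, P(X > 7.2): 1: 0.98863; 2: 0.6; 3: 0.382893.
By total probability, P(X > 7.2) = 0.4·0.98863 + 0.4·0.6 + 0.2·0.382893 = 0.712031.

0.712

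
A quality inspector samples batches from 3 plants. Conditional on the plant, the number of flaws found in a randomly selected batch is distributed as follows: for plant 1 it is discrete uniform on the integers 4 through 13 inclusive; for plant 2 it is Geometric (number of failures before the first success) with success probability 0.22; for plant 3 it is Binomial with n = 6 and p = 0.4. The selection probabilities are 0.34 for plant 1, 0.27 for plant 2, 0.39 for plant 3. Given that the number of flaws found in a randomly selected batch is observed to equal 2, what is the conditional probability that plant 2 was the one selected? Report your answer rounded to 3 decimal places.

Likelihoods P(X=2 | ·): 1: 0; 2: 0.133848; 3: 0.31104.
Posterior ∝ prior × likelihood. Numerator for 2: 0.27·0.133848 = 0.036139.
Normalizing constant: 0.34·0 + 0.27·0.133848 + 0.39·0.31104 = 0.157445.
P(2 | observation) = 0.036139 / 0.157445 = 0.229535.

0.230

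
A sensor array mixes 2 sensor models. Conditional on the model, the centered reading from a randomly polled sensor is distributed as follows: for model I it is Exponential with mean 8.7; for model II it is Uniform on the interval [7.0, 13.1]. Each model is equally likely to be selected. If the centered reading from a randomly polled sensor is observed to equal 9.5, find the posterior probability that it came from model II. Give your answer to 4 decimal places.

Likelihoods f(9.5 | ·): I: 0.0385701; II: 0.163934.
Posterior ∝ prior × likelihood. Numerator for II: 0.5·0.163934 = 0.0819672.
Normalizing constant: 0.5·0.0385701 + 0.5·0.163934 = 0.101252.
P(II | observation) = 0.0819672 / 0.101252 = 0.809534.

0.8095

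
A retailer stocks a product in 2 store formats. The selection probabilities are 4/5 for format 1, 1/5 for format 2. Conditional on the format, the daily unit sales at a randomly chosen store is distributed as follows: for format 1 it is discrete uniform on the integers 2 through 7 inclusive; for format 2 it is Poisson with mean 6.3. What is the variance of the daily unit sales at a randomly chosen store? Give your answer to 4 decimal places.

Per component, 1: μ=4.5, E[X²]=23.1667; 2: μ=6.3, E[X²]=45.99.
E[X] = 0.8·4.5 + 0.2·6.3 = 4.86.
E[X²] = 0.8·23.1667 + 0.2·45.99 = 27.7313.
Var(X) = E[X²] − (E[X])² = 27.7313 − 23.6196 = 4.11173.

4.1117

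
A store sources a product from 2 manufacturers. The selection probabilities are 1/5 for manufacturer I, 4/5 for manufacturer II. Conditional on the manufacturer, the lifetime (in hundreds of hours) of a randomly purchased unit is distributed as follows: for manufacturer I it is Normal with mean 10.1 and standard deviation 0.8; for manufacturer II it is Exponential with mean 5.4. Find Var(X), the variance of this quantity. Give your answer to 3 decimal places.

26.990

Per component, I: μ=10.1, E[X²]=102.65; II: μ=5.4, E[X²]=58.32.
E[X] = 0.2·10.1 + 0.8·5.4 = 6.34.
E[X²] = 0.2·102.65 + 0.8·58.32 = 67.186.
Var(X) = E[X²] − (E[X])² = 67.186 − 40.1956 = 26.9904.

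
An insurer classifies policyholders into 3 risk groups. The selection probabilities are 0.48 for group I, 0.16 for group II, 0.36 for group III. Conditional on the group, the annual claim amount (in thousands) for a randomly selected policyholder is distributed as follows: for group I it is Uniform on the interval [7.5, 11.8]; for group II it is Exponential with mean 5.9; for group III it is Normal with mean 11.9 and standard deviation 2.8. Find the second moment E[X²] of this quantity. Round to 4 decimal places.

For each component E[X²] = Var + (mean)², giving I: 94.6633; II: 69.62; III: 149.45.
Overall E[X²] = 0.48·94.6633 + 0.16·69.62 + 0.36·149.45 = 110.38.

110.3796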